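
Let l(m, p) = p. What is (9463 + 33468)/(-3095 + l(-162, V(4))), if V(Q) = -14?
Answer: -42931/3109 ≈ -13.809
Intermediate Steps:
(9463 + 33468)/(-3095 + l(-162, V(4))) = (9463 + 33468)/(-3095 - 14) = 42931/(-3109) = 42931*(-1/3109) = -42931/3109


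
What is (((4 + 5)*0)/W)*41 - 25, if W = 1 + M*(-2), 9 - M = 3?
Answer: -25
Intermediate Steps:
M = 6 (M = 9 - 1*3 = 9 - 3 = 6)
W = -11 (W = 1 + 6*(-2) = 1 - 12 = -11)
(((4 + 5)*0)/W)*41 - 25 = (((4 + 5)*0)/(-11))*41 - 25 = ((9*0)*(-1/11))*41 - 25 = (0*(-1/11))*41 - 25 = 0*41 - 25 = 0 - 25 = -25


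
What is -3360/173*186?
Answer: -624960/173 ≈ -3612.5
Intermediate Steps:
-3360/173*186 = -624960/173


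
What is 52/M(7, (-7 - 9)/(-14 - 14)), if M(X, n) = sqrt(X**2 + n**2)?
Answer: 364*sqrt(2417)/2417 ≈ 7.4039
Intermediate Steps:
52/M(7, (-7 - 9)/(-14 - 14)) = 52/(sqrt(7**2 + ((-7 - 9)/(-14 - 14))**2)) = 52/(sqrt(49 + (-16/(-28))**2)) = 52/(sqrt(49 + (-16*(-1/28))**2)) = 52/(sqrt(49 + (4/7)**2)) = 52/(sqrt(49 + 16/49)) = 52/(sqrt(2417/49)) = 52/((sqrt(2417)/7)) = 52*(7*sqrt(2417)/2417) = 364*sqrt(2417)/2417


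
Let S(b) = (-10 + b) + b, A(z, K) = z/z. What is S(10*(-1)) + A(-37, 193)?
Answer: -29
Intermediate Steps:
A(z, K) = 1
S(b) = -10 + 2*b
S(10*(-1)) + A(-37, 193) = (-10 + 2*(10*(-1))) + 1 = (-10 + 2*(-10)) + 1 = (-10 - 20) + 1 = -30 + 1 = -29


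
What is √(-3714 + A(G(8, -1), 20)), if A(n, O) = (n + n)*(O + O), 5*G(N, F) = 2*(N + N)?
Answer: I*√3202 ≈ 56.586*I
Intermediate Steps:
G(N, F) = 4*N/5 (G(N, F) = (2*(N + N))/5 = (2*(2*N))/5 = (4*N)/5 = 4*N/5)
A(n, O) = 4*O*n (A(n, O) = (2*n)*(2*O) = 4*O*n)
√(-3714 + A(G(8, -1), 20)) = √(-3714 + 4*20*((⅘)*8)) = √(-3714 + 4*20*(32/5)) = √(-3714 + 512) = √(-3202) = I*√3202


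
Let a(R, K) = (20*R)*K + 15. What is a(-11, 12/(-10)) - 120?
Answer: 159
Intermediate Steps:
a(R, K) = 15 + 20*K*R (a(R, K) = 20*K*R + 15 = 15 + 20*K*R)
a(-11, 12/(-10)) - 120 = (15 + 20*(12/(-10))*(-11)) - 120 = (15 + 20*(12*(-1/10))*(-11)) - 120 = (15 + 20*(-6/5)*(-11)) - 120 = (15 + 264) - 120 = 279 - 120 = 159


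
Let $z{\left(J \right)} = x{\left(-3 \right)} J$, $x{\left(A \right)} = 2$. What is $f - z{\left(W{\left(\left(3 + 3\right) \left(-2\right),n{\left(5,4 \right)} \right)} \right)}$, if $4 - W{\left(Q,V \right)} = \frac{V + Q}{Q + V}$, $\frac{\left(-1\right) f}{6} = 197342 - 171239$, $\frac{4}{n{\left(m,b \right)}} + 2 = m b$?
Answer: $-156624$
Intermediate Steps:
$n{\left(m,b \right)} = \frac{4}{-2 + b m}$ ($n{\left(m,b \right)} = \frac{4}{-2 + m b} = \frac{4}{-2 + b m}$)
$f = -156618$ ($f = - 6 \left(197342 - 171239\right) = \left(-6\right) 26103 = -156618$)
$W{\left(Q,V \right)} = 3$ ($W{\left(Q,V \right)} = 4 - \frac{V + Q}{Q + V} = 4 - \frac{Q + V}{Q + V} = 4 - 1 = 3$)
$z{\left(J \right)} = 2 J$
$f - z{\left(W{\left(\left(3 + 3\right) \left(-2\right),n{\left(5,4 \right)} \right)} \right)} = -156618 - 2 \cdot 3 = -156618 - 6 = -156624$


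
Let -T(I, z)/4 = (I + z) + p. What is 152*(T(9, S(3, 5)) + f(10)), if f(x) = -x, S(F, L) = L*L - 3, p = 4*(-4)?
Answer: -10640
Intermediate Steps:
p = -16
S(F, L) = -3 + L² (S(F, L) = L² - 3 = -3 + L²)
T(I, z) = 64 - 4*I - 4*z (T(I, z) = -4*((I + z) - 16) = -4*(-16 + I + z) = 64 - 4*I - 4*z)
152*(T(9, S(3, 5)) + f(10)) = 152*((64 - 4*9 - 4*(-3 + 5²)) - 1*10) = 152*((64 - 36 - 4*(-3 + 25)) - 10) = 152*((64 - 36 - 4*22) - 10) = 152*((64 - 36 - 88) - 10) = 152*(-60 - 10) = 152*(-70) = -10640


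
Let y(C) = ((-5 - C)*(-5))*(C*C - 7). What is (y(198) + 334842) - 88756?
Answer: 40031041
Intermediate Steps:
y(C) = (-7 + C²)*(25 + 5*C) (y(C) = (25 + 5*C)*(C² - 7) = (25 + 5*C)*(-7 + C²) = (-7 + C²)*(25 + 5*C))
(y(198) + 334842) - 88756 = ((-175 - 35*198 + 5*198³ + 25*198²) + 334842) - 88756 = ((-175 - 6930 + 5*7762392 + 25*39204) + 334842) - 88756 = ((-175 - 6930 + 38811960 + 980100) + 334842) - 88756 = (39784955 + 334842) - 88756 = 40119797 - 88756 = 40031041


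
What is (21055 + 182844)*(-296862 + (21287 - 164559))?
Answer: -89742882466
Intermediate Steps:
(21055 + 182844)*(-296862 + (21287 - 164559)) = 203899*(-296862 - 143272) = 203899*(-440134) = -89742882466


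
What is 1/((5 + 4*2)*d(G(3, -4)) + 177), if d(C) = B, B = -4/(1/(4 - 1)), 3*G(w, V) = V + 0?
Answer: 1/21 ≈ 0.047619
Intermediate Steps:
G(w, V) = V/3 (G(w, V) = (V + 0)/3 = V/3)
B = -12 (B = -4/(1/3) = -4/⅓ = -4*3 = -12)
d(C) = -12
1/((5 + 4*2)*d(G(3, -4)) + 177) = 1/((5 + 4*2)*(-12) + 177) = 1/((5 + 8)*(-12) + 177) = 1/(13*(-12) + 177) = 1/(-156 + 177) = 1/21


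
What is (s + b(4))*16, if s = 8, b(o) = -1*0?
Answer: 128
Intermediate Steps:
b(o) = 0
(s + b(4))*16 = (8 + 0)*16 = 8*16 = 128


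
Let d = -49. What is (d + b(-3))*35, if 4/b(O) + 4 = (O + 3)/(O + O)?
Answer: -1750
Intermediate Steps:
b(O) = 4/(-4 + (3 + O)/(2*O)) (b(O) = 4/(-4 + (O + 3)/(O + O)) = 4/(-4 + (3 + O)/((2*O))) = 4/(-4 + (3 + O)*(1/(2*O))) = 4/(-4 + (3 + O)/(2*O)))
(d + b(-3))*35 = (-49 - 8*(-3)/(-3 + 7*(-3)))*35 = (-49 - 8*(-3)/(-3 - 21))*35 = (-49 - 8*(-3)/(-24))*35 = (-49 - 8*(-3)*(-1/24))*35 = (-49 - 1)*35 = -50*35 = -1750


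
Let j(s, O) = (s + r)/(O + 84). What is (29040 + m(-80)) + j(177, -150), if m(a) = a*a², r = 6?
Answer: -10625181/22 ≈ -4.8296e+5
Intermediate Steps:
m(a) = a³
j(s, O) = (6 + s)/(84 + O) (j(s, O) = (s + 6)/(O + 84) = (6 + s)/(84 + O))
(29040 + m(-80)) + j(177, -150) = (29040 + (-80)³) + (6 + 177)/(84 - 150) = (29040 - 512000) + 183/(-66) = -482960 - 1/66*183 = -482960 - 61/22 = -10625181/22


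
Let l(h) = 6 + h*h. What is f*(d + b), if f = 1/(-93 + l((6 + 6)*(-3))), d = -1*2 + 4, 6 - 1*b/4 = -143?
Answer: 46/93 ≈ 0.49462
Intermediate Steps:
b = 596 (b = 24 - 4*(-143) = 24 + 572 = 596)
d = 2 (d = -2 + 4 = 2)
l(h) = 6 + h²
f = 1/1209 (f = 1/(-93 + (6 + ((6 + 6)*(-3))²)) = 1/(-93 + (6 + (12*(-3))²)) = 1/(-93 + (6 + (-36)²)) = 1/(-93 + (6 + 1296)) = 1/(-93 + 1302) = 1/1209 ≈ 0.00082713)
f*(d + b) = (2 + 596)/1209 = (1/1209)*598 = 46/93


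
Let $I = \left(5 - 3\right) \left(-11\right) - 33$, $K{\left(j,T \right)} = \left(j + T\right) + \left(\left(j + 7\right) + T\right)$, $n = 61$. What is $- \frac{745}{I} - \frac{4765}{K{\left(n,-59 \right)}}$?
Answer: $- \frac{4616}{11} \approx -419.64$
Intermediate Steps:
$K{\left(j,T \right)} = 7 + 2 T + 2 j$ ($K{\left(j,T \right)} = \left(T + j\right) + \left(\left(7 + j\right) + T\right) = \left(T + j\right) + \left(7 + T + j\right) = 7 + 2 T + 2 j$)
$I = -55$ ($I = \left(5 - 3\right) \left(-11\right) - 33 = 2 \left(-11\right) - 33 = -22 - 33 = -55$)
$- \frac{745}{I} - \frac{4765}{K{\left(n,-59 \right)}} = - \frac{745}{-55} - \frac{4765}{7 + 2 \left(-59\right) + 2 \cdot 61} = \left(-745\right) \left(- \frac{1}{55}\right) - \frac{4765}{7 - 118 + 122} = \frac{149}{11} - \frac{4765}{11} = - \frac{4616}{11}$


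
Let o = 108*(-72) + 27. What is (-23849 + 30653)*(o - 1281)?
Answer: -61440120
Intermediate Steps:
o = -7749 (o = -7776 + 27 = -7749)
(-23849 + 30653)*(o - 1281) = (-23849 + 30653)*(-7749 - 1281) = 6804*(-9030) = -61440120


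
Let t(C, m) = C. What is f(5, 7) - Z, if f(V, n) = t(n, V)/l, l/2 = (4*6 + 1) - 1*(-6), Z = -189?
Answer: 11725/62 ≈ 189.11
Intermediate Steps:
l = 62 (l = 2*((4*6 + 1) - 1*(-6)) = 2*((24 + 1) + 6) = 2*(25 + 6) = 2*31 = 62)
f(V, n) = n/62
f(5, 7) - Z = (1/62)*7 - 1*(-189) = 7/62 + 189 = 11725/62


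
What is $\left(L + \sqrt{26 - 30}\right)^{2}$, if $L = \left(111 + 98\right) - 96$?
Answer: $12765 + 452 i \approx 12765.0 + 452.0 i$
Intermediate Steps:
$L = 113$ ($L = 209 - 96 = 113$)
$\left(L + \sqrt{26 - 30}\right)^{2} = \left(113 + \sqrt{26 - 30}\right)^{2} = \left(113 + \sqrt{-4}\right)^{2} = \left(113 + 2 i\right)^{2}$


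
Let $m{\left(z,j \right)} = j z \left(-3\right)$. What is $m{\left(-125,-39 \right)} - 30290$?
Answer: $-44915$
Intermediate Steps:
$m{\left(z,j \right)} = - 3 j z$
$m{\left(-125,-39 \right)} - 30290 = \left(-3\right) \left(-39\right) \left(-125\right) - 30290 = -14625 - 30290 = -44915$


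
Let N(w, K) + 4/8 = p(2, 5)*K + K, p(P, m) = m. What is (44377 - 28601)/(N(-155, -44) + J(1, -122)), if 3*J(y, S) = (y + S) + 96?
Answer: -94656/1637 ≈ -57.823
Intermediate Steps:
J(y, S) = 32 + S/3 + y/3 (J(y, S) = ((y + S) + 96)/3 = ((S + y) + 96)/3 = (96 + S + y)/3 = 32 + S/3 + y/3)
N(w, K) = -½ + 6*K (N(w, K) = -½ + (5*K + K) = -½ + 6*K)
(44377 - 28601)/(N(-155, -44) + J(1, -122)) = (44377 - 28601)/((-½ + 6*(-44)) + (32 + (⅓)*(-122) + (⅓)*1)) = 15776/((-½ - 264) + (32 - 122/3 + ⅓)) = 15776/(-529/2 - 25/3) = 15776/(-1637/6) = 15776*(-6/1637) = -94656/1637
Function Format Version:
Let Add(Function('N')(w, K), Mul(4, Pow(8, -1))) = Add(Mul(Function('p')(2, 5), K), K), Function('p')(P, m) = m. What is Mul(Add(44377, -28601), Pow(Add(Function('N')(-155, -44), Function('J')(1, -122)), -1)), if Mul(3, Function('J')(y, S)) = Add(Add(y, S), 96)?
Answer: Rational(-94656, 1637) ≈ -57.823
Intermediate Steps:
Function('J')(y, S) = Add(32, Mul(Rational(1, 3), S), Mul(Rational(1, 3), y)) (Function('J')(y, S) = Mul(Rational(1, 3), Add(Add(y, S), 96)) = Mul(Rational(1, 3), Add(Add(S, y), 96)) = Mul(Rational(1, 3), Add(96, S, y)) = Add(32, Mul(Rational(1, 3), S), Mul(Rational(1, 3), y)))
Function('N')(w, K) = Add(Rational(-1, 2), Mul(6, K)) (Function('N')(w, K) = Add(Rational(-1, 2), Add(Mul(5, K), K)) = Add(Rational(-1, 2), Mul(6, K)))
Mul(Add(44377, -28601), Pow(Add(Function('N')(-155, -44), Function('J')(1, -122)), -1)) = Mul(Add(44377, -28601), Pow(Add(Add(Rational(-1, 2), Mul(6, -44)), Add(32, Mul(Rational(1, 3), -122), Mul(Rational(1, 3), 1))), -1)) = Mul(15776, Pow(Add(Add(Rational(-1, 2), -264), Add(32, Rational(-122, 3), Rational(1, 3))), -1)) = Mul(15776, Pow(Add(Rational(-529, 2), Rational(-25, 3)), -1)) = Mul(15776, Pow(Rational(-1637, 6), -1)) = Mul(15776, Rational(-6, 1637)) = Rational(-94656, 1637)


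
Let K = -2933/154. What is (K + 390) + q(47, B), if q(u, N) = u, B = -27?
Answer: 9195/22 ≈ 417.95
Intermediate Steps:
K = -419/22 (K = -2933*1/154 = -419/22 ≈ -19.045)
(K + 390) + q(47, B) = (-419/22 + 390) + 47 = 8161/22 + 47 = 9195/22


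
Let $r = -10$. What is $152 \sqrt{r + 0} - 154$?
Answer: $-154 + 152 i \sqrt{10} \approx -154.0 + 480.67 i$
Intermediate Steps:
$152 \sqrt{r + 0} - 154 = 152 \sqrt{-10 + 0} - 154 = 152 \sqrt{-10} - 154 = 152 i \sqrt{10} - 154 = -154 + 152 i \sqrt{10}$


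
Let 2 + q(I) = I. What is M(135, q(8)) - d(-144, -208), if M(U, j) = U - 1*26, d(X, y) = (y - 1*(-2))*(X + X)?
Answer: -59219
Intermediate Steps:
q(I) = -2 + I
d(X, y) = 2*X*(2 + y) (d(X, y) = (y + 2)*(2*X) = (2 + y)*(2*X) = 2*X*(2 + y))
M(U, j) = -26 + U (M(U, j) = U - 26 = -26 + U)
M(135, q(8)) - d(-144, -208) = (-26 + 135) - 2*(-144)*(2 - 208) = 109 - 2*(-144)*(-206) = 109 - 1*59328 = 109 - 59328 = -59219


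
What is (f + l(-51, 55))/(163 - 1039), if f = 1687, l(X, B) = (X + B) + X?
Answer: -410/219 ≈ -1.8721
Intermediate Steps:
l(X, B) = B + 2*X (l(X, B) = (B + X) + X = B + 2*X)
(f + l(-51, 55))/(163 - 1039) = (1687 + (55 + 2*(-51)))/(163 - 1039) = (1687 + (55 - 102))/(-876) = (1687 - 47)*(-1/876) = 1640*(-1/876) = -410/219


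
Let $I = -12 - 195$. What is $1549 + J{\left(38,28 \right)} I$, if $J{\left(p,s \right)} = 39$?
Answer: $-6524$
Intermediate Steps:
$I = -207$ ($I = -12 - 195 = -207$)
$1549 + J{\left(38,28 \right)} I = 1549 + 39 \left(-207\right) = 1549 - 8073 = -6524$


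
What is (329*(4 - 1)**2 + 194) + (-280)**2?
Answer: 81555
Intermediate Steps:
(329*(4 - 1)**2 + 194) + (-280)**2 = (329*3**2 + 194) + 78400 = (329*9 + 194) + 78400 = (2961 + 194) + 78400 = 3155 + 78400 = 81555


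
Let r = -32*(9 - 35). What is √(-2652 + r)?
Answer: 2*I*√455 ≈ 42.661*I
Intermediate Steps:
r = 832 (r = -32*(-26) = 832)
√(-2652 + r) = √(-2652 + 832) = √(-1820) = 2*I*√455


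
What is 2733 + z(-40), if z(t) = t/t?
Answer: 2734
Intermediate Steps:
z(t) = 1
2733 + z(-40) = 2733 + 1 = 2734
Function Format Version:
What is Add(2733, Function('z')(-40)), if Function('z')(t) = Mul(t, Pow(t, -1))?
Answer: 2734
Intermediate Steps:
Function('z')(t) = 1
Add(2733, Function('z')(-40)) = Add(2733, 1) = 2734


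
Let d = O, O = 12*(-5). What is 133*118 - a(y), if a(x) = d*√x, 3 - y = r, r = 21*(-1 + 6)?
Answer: 15694 + 60*I*√102 ≈ 15694.0 + 605.97*I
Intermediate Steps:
O = -60
d = -60
r = 105 (r = 21*5 = 105)
y = -102 (y = 3 - 1*105 = 3 - 105 = -102)
a(x) = -60*√x
133*118 - a(y) = 133*118 - (-60)*√(-102) = 15694 - (-60)*I*√102 = 15694 + 60*I*√102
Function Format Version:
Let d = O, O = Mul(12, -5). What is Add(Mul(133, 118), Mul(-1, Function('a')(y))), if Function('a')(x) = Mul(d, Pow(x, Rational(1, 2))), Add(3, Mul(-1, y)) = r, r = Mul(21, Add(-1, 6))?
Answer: Add(15694, Mul(60, I, Pow(102, Rational(1, 2)))) ≈ Add(15694., Mul(605.97, I))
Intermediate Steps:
O = -60
d = -60
r = 105 (r = Mul(21, 5) = 105)
y = -102 (y = Add(3, Mul(-1, 105)) = Add(3, -105) = -102)
Function('a')(x) = Mul(-60, Pow(x, Rational(1, 2)))
Add(Mul(133, 118), Mul(-1, Function('a')(y))) = Add(Mul(133, 118), Mul(-1, Mul(-60, Pow(-102, Rational(1, 2))))) = Add(15694, Mul(-1, Mul(-60, Mul(I, Pow(102, Rational(1, 2)))))) = Add(15694, Mul(-1, Mul(-60, I, Pow(102, Rational(1, 2))))) = Add(15694, Mul(60, I, Pow(102, Rational(1, 2))))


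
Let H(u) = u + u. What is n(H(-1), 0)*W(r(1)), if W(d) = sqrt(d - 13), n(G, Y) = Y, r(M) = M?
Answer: 0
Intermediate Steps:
H(u) = 2*u
W(d) = sqrt(-13 + d)
n(H(-1), 0)*W(r(1)) = 0*sqrt(-13 + 1) = 0*sqrt(-12) = 0*(2*I*sqrt(3)) = 0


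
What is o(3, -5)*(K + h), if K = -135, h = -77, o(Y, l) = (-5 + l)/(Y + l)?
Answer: -1060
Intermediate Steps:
o(Y, l) = (-5 + l)/(Y + l)
o(3, -5)*(K + h) = ((-5 - 5)/(3 - 5))*(-135 - 77) = (-10/(-2))*(-212) = -1/2*(-10)*(-212) = 5*(-212) = -1060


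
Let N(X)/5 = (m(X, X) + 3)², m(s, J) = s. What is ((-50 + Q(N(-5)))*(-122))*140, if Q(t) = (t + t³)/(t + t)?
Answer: -2570540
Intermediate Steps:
N(X) = 5*(3 + X)² (N(X) = 5*(X + 3)² = 5*(3 + X)²)
Q(t) = (t + t³)/(2*t) (Q(t) = (t + t³)/((2*t)) = (t + t³)*(1/(2*t)) = (t + t³)/(2*t))
((-50 + Q(N(-5)))*(-122))*140 = ((-50 + (½ + (5*(3 - 5)²)²/2))*(-122))*140 = ((-50 + (½ + (5*(-2)²)²/2))*(-122))*140 = ((-50 + (½ + (5*4)²/2))*(-122))*140 = ((-50 + (½ + (½)*20²))*(-122))*140 = ((-50 + (½ + (½)*400))*(-122))*140 = ((-50 + (½ + 200))*(-122))*140 = ((-50 + 401/2)*(-122))*140 = ((301/2)*(-122))*140 = -18361*140 = -2570540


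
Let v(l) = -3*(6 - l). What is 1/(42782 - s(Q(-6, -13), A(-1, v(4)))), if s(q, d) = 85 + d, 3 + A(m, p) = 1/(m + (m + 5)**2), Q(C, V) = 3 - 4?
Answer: 15/640499 ≈ 2.3419e-5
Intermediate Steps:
Q(C, V) = -1
v(l) = -18 + 3*l
A(m, p) = -3 + 1/(m + (5 + m)**2) (A(m, p) = -3 + 1/(m + (m + 5)**2) = -3 + 1/(m + (5 + m)**2))
1/(42782 - s(Q(-6, -13), A(-1, v(4)))) = 1/(42782 - (85 + (1 - 3*(-1) - 3*(5 - 1)**2)/(-1 + (5 - 1)**2))) = 1/(42782 - (85 + (1 + 3 - 3*4**2)/(-1 + 4**2))) = 1/(42782 - (85 + (1 + 3 - 3*16)/(-1 + 16))) = 1/(42782 - (85 + (1 + 3 - 48)/15)) = 1/(42782 - (85 + (1/15)*(-44))) = 1/(42782 - (85 - 44/15)) = 1/(42782 - 1*1231/15) = 1/(42782 - 1231/15) = 1/(640499/15) = 15/640499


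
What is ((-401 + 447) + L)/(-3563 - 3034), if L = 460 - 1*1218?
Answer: 712/6597 ≈ 0.10793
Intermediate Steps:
L = -758 (L = 460 - 1218 = -758)
((-401 + 447) + L)/(-3563 - 3034) = ((-401 + 447) - 758)/(-3563 - 3034) = (46 - 758)/(-6597) = -712*(-1/6597) = 712/6597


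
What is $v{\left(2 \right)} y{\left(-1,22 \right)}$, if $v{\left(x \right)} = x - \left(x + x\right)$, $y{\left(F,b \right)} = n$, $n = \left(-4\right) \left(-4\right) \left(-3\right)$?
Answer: $96$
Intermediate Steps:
$n = -48$ ($n = 16 \left(-3\right) = -48$)
$y{\left(F,b \right)} = -48$
$v{\left(x \right)} = - x$ ($v{\left(x \right)} = x - 2 x = - x$)
$v{\left(2 \right)} y{\left(-1,22 \right)} = \left(-1\right) 2 \left(-48\right) = \left(-2\right) \left(-48\right) = 96$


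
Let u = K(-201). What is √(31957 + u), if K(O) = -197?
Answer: 4*√1985 ≈ 178.21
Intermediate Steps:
u = -197
√(31957 + u) = √(31957 - 197) = √31760 = 4*√1985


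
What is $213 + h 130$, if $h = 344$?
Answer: $44933$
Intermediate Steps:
$213 + h 130 = 213 + 344 \cdot 130 = 213 + 44720 = 44933$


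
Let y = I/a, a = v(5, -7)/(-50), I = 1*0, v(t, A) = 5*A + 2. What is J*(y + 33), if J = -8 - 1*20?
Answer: -924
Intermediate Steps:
v(t, A) = 2 + 5*A
I = 0
a = 33/50 (a = (2 + 5*(-7))/(-50) = (2 - 35)*(-1/50) = -33*(-1/50) = 33/50 ≈ 0.66000)
y = 0 (y = 0/(33/50) = 0*(50/33) = 0)
J = -28 (J = -8 - 20 = -28)
J*(y + 33) = -28*(0 + 33) = -28*33 = -924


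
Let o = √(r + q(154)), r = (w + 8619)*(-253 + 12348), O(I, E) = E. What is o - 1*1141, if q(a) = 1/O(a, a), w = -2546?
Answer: -1141 + √1742009806614/154 ≈ 7429.5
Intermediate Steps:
r = 73452935 (r = (-2546 + 8619)*(-253 + 12348) = 6073*12095 = 73452935)
q(a) = 1/a
o = √1742009806614/154 (o = √(73452935 + 1/154) = √(11311751991/154) = √1742009806614/154 ≈ 8570.5)
o - 1*1141 = √1742009806614/154 - 1*1141 = √1742009806614/154 - 1141 = -1141 + √1742009806614/154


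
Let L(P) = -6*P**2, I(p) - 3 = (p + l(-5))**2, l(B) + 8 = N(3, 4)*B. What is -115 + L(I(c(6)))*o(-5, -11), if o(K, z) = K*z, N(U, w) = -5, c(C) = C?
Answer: -93398035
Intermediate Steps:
l(B) = -8 - 5*B
I(p) = 3 + (17 + p)**2 (I(p) = 3 + (p + (-8 - 5*(-5)))**2 = 3 + (p + (-8 + 25))**2 = 3 + (p + 17)**2 = 3 + (17 + p)**2)
-115 + L(I(c(6)))*o(-5, -11) = -115 + (-6*(3 + (17 + 6)**2)**2)*(-5*(-11)) = -115 - 6*(3 + 23**2)**2*55 = -115 - 6*(3 + 529)**2*55 = -115 - 6*532**2*55 = -115 - 6*283024*55 = -115 - 1698144*55 = -115 - 93397920 = -93398035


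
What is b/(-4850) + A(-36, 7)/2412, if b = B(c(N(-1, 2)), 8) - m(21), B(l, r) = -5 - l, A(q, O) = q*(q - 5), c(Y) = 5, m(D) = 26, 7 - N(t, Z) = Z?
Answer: 100631/162475 ≈ 0.61936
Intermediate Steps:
N(t, Z) = 7 - Z
A(q, O) = q*(-5 + q)
b = -36 (b = (-5 - 1*5) - 1*26 = (-5 - 5) - 26 = -10 - 26 = -36)
b/(-4850) + A(-36, 7)/2412 = -36/(-4850) - 36*(-5 - 36)/2412 = -36*(-1/4850) - 36*(-41)*(1/2412) = 18/2425 + 1476*(1/2412) = 18/2425 + 41/67 = 100631/162475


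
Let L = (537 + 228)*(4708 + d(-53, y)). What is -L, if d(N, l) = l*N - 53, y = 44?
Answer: -1777095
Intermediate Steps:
d(N, l) = -53 + N*l (d(N, l) = N*l - 53 = -53 + N*l)
L = 1777095 (L = (537 + 228)*(4708 + (-53 - 53*44)) = 765*(4708 + (-53 - 2332)) = 765*(4708 - 2385) = 765*2323 = 1777095)
-L = -1*1777095 = -1777095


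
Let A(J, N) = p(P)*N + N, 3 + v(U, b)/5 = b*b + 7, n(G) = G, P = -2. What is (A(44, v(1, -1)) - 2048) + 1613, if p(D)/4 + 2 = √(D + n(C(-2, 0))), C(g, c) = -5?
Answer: -610 + 100*I*√7 ≈ -610.0 + 264.58*I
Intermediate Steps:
p(D) = -8 + 4*√(-5 + D) (p(D) = -8 + 4*√(D - 5) = -8 + 4*√(-5 + D))
v(U, b) = 20 + 5*b² (v(U, b) = -15 + 5*(b*b + 7) = -15 + 5*(b² + 7) = -15 + 5*(7 + b²) = -15 + (35 + 5*b²) = 20 + 5*b²)
A(J, N) = N + N*(-8 + 4*I*√7) (A(J, N) = (-8 + 4*√(-5 - 2))*N + N = (-8 + 4*√(-7))*N + N = (-8 + 4*(I*√7))*N + N = (-8 + 4*I*√7)*N + N = N*(-8 + 4*I*√7) + N = N + N*(-8 + 4*I*√7))
(A(44, v(1, -1)) - 2048) + 1613 = ((20 + 5*(-1)²)*(-7 + 4*I*√7) - 2048) + 1613 = ((20 + 5*1)*(-7 + 4*I*√7) - 2048) + 1613 = ((20 + 5)*(-7 + 4*I*√7) - 2048) + 1613 = (25*(-7 + 4*I*√7) - 2048) + 1613 = ((-175 + 100*I*√7) - 2048) + 1613 = (-2223 + 100*I*√7) + 1613 = -610 + 100*I*√7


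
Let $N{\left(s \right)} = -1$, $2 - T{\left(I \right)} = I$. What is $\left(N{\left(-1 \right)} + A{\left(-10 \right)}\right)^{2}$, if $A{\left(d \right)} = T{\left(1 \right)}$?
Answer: $0$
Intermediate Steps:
$T{\left(I \right)} = 2 - I$
$A{\left(d \right)} = 1$ ($A{\left(d \right)} = 2 - 1 = 1$)
$\left(N{\left(-1 \right)} + A{\left(-10 \right)}\right)^{2} = \left(-1 + 1\right)^{2} = 0^{2} = 0$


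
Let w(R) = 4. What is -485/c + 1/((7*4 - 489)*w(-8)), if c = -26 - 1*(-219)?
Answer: -894533/355892 ≈ -2.5135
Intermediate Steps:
c = 193 (c = -26 + 219 = 193)
-485/c + 1/((7*4 - 489)*w(-8)) = -485/193 + 1/((7*4 - 489)*4) = -485*1/193 + (¼)/(28 - 489) = -485/193 + (¼)/(-461) = -485/193 - 1/461*¼ = -485/193 - 1/1844 = -894533/355892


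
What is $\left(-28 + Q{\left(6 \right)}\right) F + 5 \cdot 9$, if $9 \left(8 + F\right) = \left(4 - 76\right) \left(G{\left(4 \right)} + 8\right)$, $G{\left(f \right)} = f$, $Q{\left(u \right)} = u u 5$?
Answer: $-15763$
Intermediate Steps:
$Q{\left(u \right)} = 5 u^{2}$ ($Q{\left(u \right)} = u^{2} \cdot 5 = 5 u^{2}$)
$F = -104$ ($F = -8 + \frac{\left(4 - 76\right) \left(4 + 8\right)}{9} = -8 + \frac{\left(-72\right) 12}{9} = -8 + \frac{1}{9} \left(-864\right) = -8 - 96 = -104$)
$\left(-28 + Q{\left(6 \right)}\right) F + 5 \cdot 9 = \left(-28 + 5 \cdot 6^{2}\right) \left(-104\right) + 5 \cdot 9 = \left(-28 + 5 \cdot 36\right) \left(-104\right) + 45 = \left(-28 + 180\right) \left(-104\right) + 45 = 152 \left(-104\right) + 45 = -15808 + 45 = -15763$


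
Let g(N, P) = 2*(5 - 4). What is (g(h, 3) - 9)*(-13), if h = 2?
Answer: 91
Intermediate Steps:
g(N, P) = 2 (g(N, P) = 2*1 = 2)
(g(h, 3) - 9)*(-13) = (2 - 9)*(-13) = -7*(-13) = 91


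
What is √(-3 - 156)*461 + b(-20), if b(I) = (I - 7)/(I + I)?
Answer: 27/40 + 461*I*√159 ≈ 0.675 + 5813.0*I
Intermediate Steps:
b(I) = (-7 + I)/(2*I) (b(I) = (-7 + I)/((2*I)) = (-7 + I)*(1/(2*I)) = (-7 + I)/(2*I))
√(-3 - 156)*461 + b(-20) = √(-3 - 156)*461 + (½)*(-7 - 20)/(-20) = √(-159)*461 + (½)*(-1/20)*(-27) = (I*√159)*461 + 27/40 = 461*I*√159 + 27/40 = 27/40 + 461*I*√159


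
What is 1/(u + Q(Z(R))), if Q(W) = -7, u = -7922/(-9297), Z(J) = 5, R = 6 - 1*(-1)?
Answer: -9297/57157 ≈ -0.16266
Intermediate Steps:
R = 7 (R = 6 + 1 = 7)
u = 7922/9297 (u = -7922*(-1/9297) = 7922/9297 ≈ 0.85210)
1/(u + Q(Z(R))) = 1/(7922/9297 - 7) = 1/(-57157/9297) = -9297/57157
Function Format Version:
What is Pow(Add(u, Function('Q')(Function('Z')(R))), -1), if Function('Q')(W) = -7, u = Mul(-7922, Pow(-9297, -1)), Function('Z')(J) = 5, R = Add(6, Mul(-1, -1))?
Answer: Rational(-9297, 57157) ≈ -0.16266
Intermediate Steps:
R = 7 (R = Add(6, 1) = 7)
u = Rational(7922, 9297) (u = Mul(-7922, Rational(-1, 9297)) = Rational(7922, 9297) ≈ 0.85210)
Pow(Add(u, Function('Q')(Function('Z')(R))), -1) = Pow(Add(Rational(7922, 9297), -7), -1) = Pow(Rational(-57157, 9297), -1) = Rational(-9297, 57157)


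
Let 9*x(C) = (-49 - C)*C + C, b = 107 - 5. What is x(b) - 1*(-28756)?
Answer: 27056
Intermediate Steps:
b = 102
x(C) = C/9 + C*(-49 - C)/9 (x(C) = ((-49 - C)*C + C)/9 = (C*(-49 - C) + C)/9 = (C + C*(-49 - C))/9 = C/9 + C*(-49 - C)/9)
x(b) - 1*(-28756) = -1/9*102*(48 + 102) - 1*(-28756) = -1/9*102*150 + 28756 = -1700 + 28756 = 27056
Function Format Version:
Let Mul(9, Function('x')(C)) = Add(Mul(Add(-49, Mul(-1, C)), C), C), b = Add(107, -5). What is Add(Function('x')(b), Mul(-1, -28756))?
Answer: 27056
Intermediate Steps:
b = 102
Function('x')(C) = Add(Mul(Rational(1, 9), C), Mul(Rational(1, 9), C, Add(-49, Mul(-1, C)))) (Function('x')(C) = Mul(Rational(1, 9), Add(Mul(Add(-49, Mul(-1, C)), C), C)) = Mul(Rational(1, 9), Add(Mul(C, Add(-49, Mul(-1, C))), C)) = Mul(Rational(1, 9), Add(C, Mul(C, Add(-49, Mul(-1, C))))) = Add(Mul(Rational(1, 9), C), Mul(Rational(1, 9), C, Add(-49, Mul(-1, C)))))
Add(Function('x')(b), Mul(-1, -28756)) = Add(Mul(Rational(-1, 9), 102, Add(48, 102)), Mul(-1, -28756)) = Add(Mul(Rational(-1, 9), 102, 150), 28756) = Add(-1700, 28756) = 27056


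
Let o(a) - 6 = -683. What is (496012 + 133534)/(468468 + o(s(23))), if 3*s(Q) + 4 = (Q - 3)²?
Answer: 629546/467791 ≈ 1.3458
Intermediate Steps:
s(Q) = -4/3 + (-3 + Q)²/3 (s(Q) = -4/3 + (Q - 3)²/3 = -4/3 + (-3 + Q)²/3)
o(a) = -677 (o(a) = 6 - 683 = -677)
(496012 + 133534)/(468468 + o(s(23))) = (496012 + 133534)/(468468 - 677) = 629546/467791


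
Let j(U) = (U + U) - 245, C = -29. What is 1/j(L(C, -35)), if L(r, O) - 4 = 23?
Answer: -1/191 ≈ -0.0052356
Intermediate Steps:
L(r, O) = 27 (L(r, O) = 4 + 23 = 27)
j(U) = -245 + 2*U (j(U) = 2*U - 245 = -245 + 2*U)
1/j(L(C, -35)) = 1/(-245 + 2*27) = 1/(-245 + 54) = 1/(-191) = -1/191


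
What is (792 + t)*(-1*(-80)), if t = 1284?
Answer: 166080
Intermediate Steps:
(792 + t)*(-1*(-80)) = (792 + 1284)*(-1*(-80)) = 2076*80 = 166080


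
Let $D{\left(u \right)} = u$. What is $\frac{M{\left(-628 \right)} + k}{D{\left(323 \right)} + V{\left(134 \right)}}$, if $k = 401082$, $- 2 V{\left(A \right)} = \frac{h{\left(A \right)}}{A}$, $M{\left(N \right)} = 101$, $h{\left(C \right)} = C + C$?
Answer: $\frac{401183}{322} \approx 1245.9$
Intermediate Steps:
$h{\left(C \right)} = 2 C$
$V{\left(A \right)} = -1$ ($V{\left(A \right)} = - \frac{2 A \frac{1}{A}}{2} = \left(- \frac{1}{2}\right) 2 = -1$)
$\frac{M{\left(-628 \right)} + k}{D{\left(323 \right)} + V{\left(134 \right)}} = \frac{101 + 401082}{323 - 1} = \frac{401183}{322}$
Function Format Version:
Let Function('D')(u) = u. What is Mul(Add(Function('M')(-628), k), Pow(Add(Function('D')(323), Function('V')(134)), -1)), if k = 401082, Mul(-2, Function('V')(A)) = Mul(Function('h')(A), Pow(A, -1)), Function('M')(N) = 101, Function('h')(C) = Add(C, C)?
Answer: Rational(401183, 322) ≈ 1245.9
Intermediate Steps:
Function('h')(C) = Mul(2, C)
Function('V')(A) = -1 (Function('V')(A) = Mul(Rational(-1, 2), Mul(Mul(2, A), Pow(A, -1))) = Mul(Rational(-1, 2), 2) = -1)
Mul(Add(Function('M')(-628), k), Pow(Add(Function('D')(323), Function('V')(134)), -1)) = Mul(Add(101, 401082), Pow(Add(323, -1), -1)) = Mul(401183, Pow(322, -1)) = Mul(401183, Rational(1, 322)) = Rational(401183, 322)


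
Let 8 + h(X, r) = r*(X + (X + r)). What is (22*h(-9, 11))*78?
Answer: -145860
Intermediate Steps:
h(X, r) = -8 + r*(r + 2*X) (h(X, r) = -8 + r*(X + (X + r)) = -8 + r*(r + 2*X))
(22*h(-9, 11))*78 = (22*(-8 + 11² + 2*(-9)*11))*78 = (22*(-8 + 121 - 198))*78 = (22*(-85))*78 = -1870*78 = -145860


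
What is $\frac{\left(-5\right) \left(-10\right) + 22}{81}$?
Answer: $\frac{8}{9} \approx 0.88889$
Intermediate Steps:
$\frac{\left(-5\right) \left(-10\right) + 22}{81} = \frac{50 + 22}{81} = \frac{1}{81} \cdot 72 = \frac{8}{9}$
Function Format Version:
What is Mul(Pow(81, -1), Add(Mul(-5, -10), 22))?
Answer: Rational(8, 9) ≈ 0.88889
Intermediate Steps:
Mul(Pow(81, -1), Add(Mul(-5, -10), 22)) = Mul(Rational(1, 81), Add(50, 22)) = Mul(Rational(1, 81), 72) = Rational(8, 9)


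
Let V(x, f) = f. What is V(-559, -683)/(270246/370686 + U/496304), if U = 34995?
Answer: -20942253520592/24516054559 ≈ -854.23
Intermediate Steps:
V(-559, -683)/(270246/370686 + U/496304) = -683/(270246/370686 + 34995/496304) = -683/(270246*(1/370686) + 34995*(1/496304)) = -683/(45041/61781 + 34995/496304) = -683/24516054559/30662157424 = -683*30662157424/24516054559 = -20942253520592/24516054559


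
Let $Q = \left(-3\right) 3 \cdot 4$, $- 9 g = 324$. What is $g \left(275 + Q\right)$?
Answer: $-8604$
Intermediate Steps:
$g = -36$ ($g = \left(- \frac{1}{9}\right) 324 = -36$)
$Q = -36$ ($Q = \left(-9\right) 4 = -36$)
$g \left(275 + Q\right) = - 36 \left(275 - 36\right) = \left(-36\right) 239 = -8604$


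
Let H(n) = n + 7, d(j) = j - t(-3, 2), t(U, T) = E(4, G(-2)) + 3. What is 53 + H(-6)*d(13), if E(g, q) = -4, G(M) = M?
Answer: 67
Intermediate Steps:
t(U, T) = -1 (t(U, T) = -4 + 3 = -1)
d(j) = 1 + j (d(j) = j - 1*(-1) = j + 1 = 1 + j)
H(n) = 7 + n
53 + H(-6)*d(13) = 53 + (7 - 6)*(1 + 13) = 53 + 1*14 = 53 + 14 = 67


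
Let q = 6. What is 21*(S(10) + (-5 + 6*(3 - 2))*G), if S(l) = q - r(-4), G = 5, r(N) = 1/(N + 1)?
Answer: 238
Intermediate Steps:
r(N) = 1/(1 + N)
S(l) = 19/3 (S(l) = 6 - 1/(1 - 4) = 6 - 1/(-3) = 6 - 1*(-⅓) = 6 + ⅓ = 19/3)
21*(S(10) + (-5 + 6*(3 - 2))*G) = 21*(19/3 + (-5 + 6*(3 - 2))*5) = 21*(19/3 + (-5 + 6*1)*5) = 21*(19/3 + (-5 + 6)*5) = 21*(19/3 + 1*5) = 21*(19/3 + 5) = 21*(34/3) = 238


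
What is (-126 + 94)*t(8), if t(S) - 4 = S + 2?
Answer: -448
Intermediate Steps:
t(S) = 6 + S (t(S) = 4 + (S + 2) = 4 + (2 + S) = 6 + S)
(-126 + 94)*t(8) = (-126 + 94)*(6 + 8) = -32*14 = -448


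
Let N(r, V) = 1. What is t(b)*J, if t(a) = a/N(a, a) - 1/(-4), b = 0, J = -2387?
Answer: -2387/4 ≈ -596.75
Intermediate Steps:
t(a) = 1/4 + a (t(a) = a/1 - 1/(-4) = a*1 - 1*(-1/4) = a + 1/4 = 1/4 + a)
t(b)*J = (1/4 + 0)*(-2387) = (1/4)*(-2387) = -2387/4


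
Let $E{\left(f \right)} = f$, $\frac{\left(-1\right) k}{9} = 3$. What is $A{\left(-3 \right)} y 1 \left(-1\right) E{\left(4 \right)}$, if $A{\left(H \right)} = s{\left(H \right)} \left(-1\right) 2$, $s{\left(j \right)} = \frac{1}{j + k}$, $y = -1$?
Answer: $\frac{4}{15} \approx 0.26667$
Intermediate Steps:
$k = -27$ ($k = \left(-9\right) 3 = -27$)
$s{\left(j \right)} = \frac{1}{-27 + j}$ ($s{\left(j \right)} = \frac{1}{j - 27} = \frac{1}{-27 + j}$)
$A{\left(H \right)} = - \frac{2}{-27 + H}$ ($A{\left(H \right)} = \frac{1}{-27 + H} \left(-1\right) 2 = - \frac{1}{-27 + H} 2 = - \frac{2}{-27 + H}$)
$A{\left(-3 \right)} y 1 \left(-1\right) E{\left(4 \right)} = - \frac{2}{-27 - 3} \left(-1\right) 1 \left(-1\right) 4 = - \frac{2}{-30} \left(\left(-1\right) \left(-1\right)\right) 4 = \left(-2\right) \left(- \frac{1}{30}\right) 1 \cdot 4 = \frac{1}{15} \cdot 1 \cdot 4 = \frac{1}{15} \cdot 4 = \frac{4}{15}$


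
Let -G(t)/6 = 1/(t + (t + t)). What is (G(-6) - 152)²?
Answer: 207025/9 ≈ 23003.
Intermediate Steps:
G(t) = -2/t (G(t) = -6/(t + (t + t)) = -6/(t + 2*t) = -6*1/(3*t) = -2/t)
(G(-6) - 152)² = (-2/(-6) - 152)² = (-2*(-⅙) - 152)² = (⅓ - 152)² = (-455/3)² = 207025/9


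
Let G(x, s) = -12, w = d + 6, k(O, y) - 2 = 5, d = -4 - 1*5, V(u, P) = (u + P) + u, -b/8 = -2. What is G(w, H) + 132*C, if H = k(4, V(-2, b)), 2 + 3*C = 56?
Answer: 2364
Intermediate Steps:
C = 18 (C = -2/3 + (1/3)*56 = -2/3 + 56/3 = 18)
b = 16 (b = -8*(-2) = 16)
V(u, P) = P + 2*u (V(u, P) = (P + u) + u = P + 2*u)
d = -9 (d = -4 - 5 = -9)
k(O, y) = 7 (k(O, y) = 2 + 5 = 7)
H = 7
w = -3 (w = -9 + 6 = -3)
G(w, H) + 132*C = -12 + 132*18 = -12 + 2376 = 2364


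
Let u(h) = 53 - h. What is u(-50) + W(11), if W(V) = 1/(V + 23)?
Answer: 3503/34 ≈ 103.03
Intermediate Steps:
W(V) = 1/(23 + V)
u(-50) + W(11) = (53 - 1*(-50)) + 1/(23 + 11) = (53 + 50) + 1/34 = 103 + 1/34 = 3503/34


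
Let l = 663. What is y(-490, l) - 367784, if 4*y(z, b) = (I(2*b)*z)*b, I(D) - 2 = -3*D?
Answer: 322552996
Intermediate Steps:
I(D) = 2 - 3*D
y(z, b) = b*z*(2 - 6*b)/4 (y(z, b) = (((2 - 6*b)*z)*b)/4 = ((z*(2 - 6*b))*b)/4 = (b*z*(2 - 6*b))/4 = b*z*(2 - 6*b)/4)
y(-490, l) - 367784 = (1/2)*663*(-490)*(1 - 3*663) - 367784 = (1/2)*663*(-490)*(1 - 1989) - 367784 = (1/2)*663*(-490)*(-1988) - 367784 = 322920780 - 367784 = 322552996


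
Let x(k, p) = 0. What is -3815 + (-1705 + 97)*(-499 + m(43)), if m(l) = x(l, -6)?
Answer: 798577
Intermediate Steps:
m(l) = 0
-3815 + (-1705 + 97)*(-499 + m(43)) = -3815 + (-1705 + 97)*(-499 + 0) = -3815 - 1608*(-499) = -3815 + 802392 = 798577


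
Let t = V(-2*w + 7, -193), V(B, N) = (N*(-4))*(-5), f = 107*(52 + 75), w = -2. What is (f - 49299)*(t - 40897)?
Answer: 1598272470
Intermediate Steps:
f = 13589 (f = 107*127 = 13589)
V(B, N) = 20*N (V(B, N) = -4*N*(-5) = 20*N)
t = -3860 (t = 20*(-193) = -3860)
(f - 49299)*(t - 40897) = (13589 - 49299)*(-3860 - 40897) = -35710*(-44757) = 1598272470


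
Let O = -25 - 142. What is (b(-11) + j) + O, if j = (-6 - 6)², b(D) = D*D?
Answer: 98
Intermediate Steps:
b(D) = D²
j = 144 (j = (-12)² = 144)
O = -167
(b(-11) + j) + O = ((-11)² + 144) - 167 = (121 + 144) - 167 = 265 - 167 = 98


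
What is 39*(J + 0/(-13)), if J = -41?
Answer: -1599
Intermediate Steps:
39*(J + 0/(-13)) = 39*(-41 + 0/(-13)) = 39*(-41 + 0*(-1/13)) = 39*(-41 + 0) = 39*(-41) = -1599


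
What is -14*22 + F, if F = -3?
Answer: -311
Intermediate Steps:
-14*22 + F = -14*22 - 3 = -308 - 3 = -311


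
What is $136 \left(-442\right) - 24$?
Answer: $-60136$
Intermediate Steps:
$136 \left(-442\right) - 24 = -60112 - 24 = -60136$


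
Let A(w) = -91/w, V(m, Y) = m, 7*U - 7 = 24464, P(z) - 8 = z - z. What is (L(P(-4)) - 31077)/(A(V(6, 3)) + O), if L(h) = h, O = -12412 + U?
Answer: 1304898/375115 ≈ 3.4787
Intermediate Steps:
P(z) = 8 (P(z) = 8 + (z - z) = 8 + 0 = 8)
U = 24471/7 (U = 1 + (⅐)*24464 = 1 + 24464/7 = 24471/7 ≈ 3495.9)
O = -62413/7 (O = -12412 + 24471/7 = -62413/7 ≈ -8916.1)
(L(P(-4)) - 31077)/(A(V(6, 3)) + O) = (8 - 31077)/(-91/6 - 62413/7) = -31069/(-91*⅙ - 62413/7) = -31069/(-91/6 - 62413/7) = -31069/(-375115/42) = -31069*(-42/375115) = 1304898/375115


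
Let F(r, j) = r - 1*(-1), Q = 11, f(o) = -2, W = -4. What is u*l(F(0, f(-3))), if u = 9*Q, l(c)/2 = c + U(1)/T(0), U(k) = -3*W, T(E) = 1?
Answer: 2574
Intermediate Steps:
U(k) = 12 (U(k) = -3*(-4) = 12)
F(r, j) = 1 + r (F(r, j) = r + 1 = 1 + r)
l(c) = 24 + 2*c (l(c) = 2*(c + 12/1) = 2*(c + 12*1) = 2*(c + 12) = 2*(12 + c) = 24 + 2*c)
u = 99 (u = 9*11 = 99)
u*l(F(0, f(-3))) = 99*(24 + 2*(1 + 0)) = 99*(24 + 2*1) = 99*(24 + 2) = 99*26 = 2574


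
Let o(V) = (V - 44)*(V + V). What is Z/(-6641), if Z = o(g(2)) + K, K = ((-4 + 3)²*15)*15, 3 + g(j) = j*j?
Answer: -139/6641 ≈ -0.020931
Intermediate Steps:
g(j) = -3 + j² (g(j) = -3 + j*j = -3 + j²)
o(V) = 2*V*(-44 + V) (o(V) = (-44 + V)*(2*V) = 2*V*(-44 + V))
K = 225 (K = ((-1)²*15)*15 = (1*15)*15 = 15*15 = 225)
Z = 139 (Z = 2*(-3 + 2²)*(-44 + (-3 + 2²)) + 225 = 2*(-3 + 4)*(-44 + (-3 + 4)) + 225 = 2*1*(-44 + 1) + 225 = 2*1*(-43) + 225 = -86 + 225 = 139)
Z/(-6641) = 139/(-6641) = 139*(-1/6641) = -139/6641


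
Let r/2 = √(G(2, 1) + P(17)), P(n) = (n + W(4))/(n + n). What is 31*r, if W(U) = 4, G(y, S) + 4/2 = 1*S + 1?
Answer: 31*√714/17 ≈ 48.726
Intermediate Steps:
G(y, S) = -1 + S (G(y, S) = -2 + (1*S + 1) = -2 + (S + 1) = -2 + (1 + S) = -1 + S)
P(n) = (4 + n)/(2*n) (P(n) = (n + 4)/(n + n) = (4 + n)/((2*n)) = (4 + n)*(1/(2*n)) = (4 + n)/(2*n))
r = √714/17 (r = 2*√((-1 + 1) + (½)*(4 + 17)/17) = 2*√(0 + (½)*(1/17)*21) = 2*√(0 + 21/34) = 2*√(21/34) = 2*(√714/34) = √714/17 ≈ 1.5718)
31*r = 31*(√714/17) = 31*√714/17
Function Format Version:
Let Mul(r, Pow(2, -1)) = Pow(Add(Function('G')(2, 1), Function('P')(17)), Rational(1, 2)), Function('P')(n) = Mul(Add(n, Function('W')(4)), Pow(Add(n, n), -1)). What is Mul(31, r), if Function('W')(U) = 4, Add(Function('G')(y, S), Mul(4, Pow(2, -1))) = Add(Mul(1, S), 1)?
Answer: Mul(Rational(31, 17), Pow(714, Rational(1, 2))) ≈ 48.726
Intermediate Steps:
Function('G')(y, S) = Add(-1, S) (Function('G')(y, S) = Add(-2, Add(Mul(1, S), 1)) = Add(-2, Add(S, 1)) = Add(-2, Add(1, S)) = Add(-1, S))
Function('P')(n) = Mul(Rational(1, 2), Pow(n, -1), Add(4, n)) (Function('P')(n) = Mul(Add(n, 4), Pow(Add(n, n), -1)) = Mul(Add(4, n), Pow(Mul(2, n), -1)) = Mul(Add(4, n), Mul(Rational(1, 2), Pow(n, -1))) = Mul(Rational(1, 2), Pow(n, -1), Add(4, n)))
r = Mul(Rational(1, 17), Pow(714, Rational(1, 2))) (r = Mul(2, Pow(Add(Add(-1, 1), Mul(Rational(1, 2), Pow(17, -1), Add(4, 17))), Rational(1, 2))) = Mul(2, Pow(Add(0, Mul(Rational(1, 2), Rational(1, 17), 21)), Rational(1, 2))) = Mul(2, Pow(Add(0, Rational(21, 34)), Rational(1, 2))) = Mul(2, Pow(Rational(21, 34), Rational(1, 2))) = Mul(2, Mul(Rational(1, 34), Pow(714, Rational(1, 2)))) = Mul(Rational(1, 17), Pow(714, Rational(1, 2))) ≈ 1.5718)
Mul(31, r) = Mul(31, Mul(Rational(1, 17), Pow(714, Rational(1, 2)))) = Mul(Rational(31, 17), Pow(714, Rational(1, 2)))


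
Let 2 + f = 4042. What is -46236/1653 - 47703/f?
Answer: -88548833/2226040 ≈ -39.779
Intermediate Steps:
f = 4040 (f = -2 + 4042 = 4040)
-46236/1653 - 47703/f = -46236/1653 - 47703/4040 = -46236*1/1653 - 47703*1/4040 = -15412/551 - 47703/4040 = -88548833/2226040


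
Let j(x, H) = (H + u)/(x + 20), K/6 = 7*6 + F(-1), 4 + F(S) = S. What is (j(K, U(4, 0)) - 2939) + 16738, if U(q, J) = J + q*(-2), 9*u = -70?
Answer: 15027040/1089 ≈ 13799.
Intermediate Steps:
u = -70/9 (u = (⅑)*(-70) = -70/9 ≈ -7.7778)
F(S) = -4 + S
U(q, J) = J - 2*q
K = 222 (K = 6*(7*6 + (-4 - 1)) = 6*(42 - 5) = 6*37 = 222)
j(x, H) = (-70/9 + H)/(20 + x) (j(x, H) = (H - 70/9)/(x + 20) = (-70/9 + H)/(20 + x))
(j(K, U(4, 0)) - 2939) + 16738 = ((-70/9 + (0 - 2*4))/(20 + 222) - 2939) + 16738 = ((-70/9 + (0 - 8))/242 - 2939) + 16738 = ((-70/9 - 8)/242 - 2939) + 16738 = ((1/242)*(-142/9) - 2939) + 16738 = (-71/1089 - 2939) + 16738 = -3200642/1089 + 16738 = 15027040/1089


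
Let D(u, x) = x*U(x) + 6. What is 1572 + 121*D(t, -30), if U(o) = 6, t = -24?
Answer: -19482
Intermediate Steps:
D(u, x) = 6 + 6*x (D(u, x) = x*6 + 6 = 6*x + 6 = 6 + 6*x)
1572 + 121*D(t, -30) = 1572 + 121*(6 + 6*(-30)) = 1572 + 121*(6 - 180) = 1572 + 121*(-174) = 1572 - 21054 = -19482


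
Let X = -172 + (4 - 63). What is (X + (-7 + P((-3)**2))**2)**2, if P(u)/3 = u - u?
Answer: 33124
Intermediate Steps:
P(u) = 0 (P(u) = 3*(u - u) = 3*0 = 0)
X = -231 (X = -172 - 59 = -231)
(X + (-7 + P((-3)**2))**2)**2 = (-231 + (-7 + 0)**2)**2 = (-231 + (-7)**2)**2 = (-231 + 49)**2 = (-182)**2 = 33124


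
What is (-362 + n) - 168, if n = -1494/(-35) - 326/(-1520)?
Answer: -2591371/5320 ≈ -487.10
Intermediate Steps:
n = 228229/5320 (n = -1494*(-1/35) - 326*(-1/1520) = 1494/35 + 163/760 = 228229/5320 ≈ 42.900)
(-362 + n) - 168 = (-362 + 228229/5320) - 168 = -1697611/5320 - 168 = -2591371/5320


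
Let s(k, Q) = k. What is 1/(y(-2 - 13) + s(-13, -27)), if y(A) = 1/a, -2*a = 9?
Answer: -9/119 ≈ -0.075630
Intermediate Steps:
a = -9/2 (a = -½*9 = -9/2 ≈ -4.5000)
y(A) = -2/9 (y(A) = 1/(-9/2) = -2/9)
1/(y(-2 - 13) + s(-13, -27)) = 1/(-2/9 - 13) = 1/(-119/9) = -9/119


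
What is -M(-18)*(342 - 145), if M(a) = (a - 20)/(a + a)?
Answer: -3743/18 ≈ -207.94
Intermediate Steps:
M(a) = (-20 + a)/(2*a) (M(a) = (-20 + a)/((2*a)) = (-20 + a)*(1/(2*a)) = (-20 + a)/(2*a))
-M(-18)*(342 - 145) = -(1/2)*(-20 - 18)/(-18)*(342 - 145) = -(1/2)*(-1/18)*(-38)*197 = -19*197/18 = -1*3743/18 = -3743/18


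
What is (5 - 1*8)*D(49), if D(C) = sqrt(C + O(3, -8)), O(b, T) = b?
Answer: -6*sqrt(13) ≈ -21.633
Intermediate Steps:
D(C) = sqrt(3 + C) (D(C) = sqrt(C + 3) = sqrt(3 + C))
(5 - 1*8)*D(49) = (5 - 1*8)*sqrt(3 + 49) = (5 - 8)*sqrt(52) = -6*sqrt(13)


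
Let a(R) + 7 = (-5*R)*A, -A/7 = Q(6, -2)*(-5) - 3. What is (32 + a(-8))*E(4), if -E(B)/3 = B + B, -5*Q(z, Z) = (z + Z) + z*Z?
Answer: -74520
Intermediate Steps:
Q(z, Z) = -Z/5 - z/5 - Z*z/5 (Q(z, Z) = -((z + Z) + z*Z)/5 = -((Z + z) + Z*z)/5 = -(Z + z + Z*z)/5 = -Z/5 - z/5 - Z*z/5)
E(B) = -6*B (E(B) = -3*(B + B) = -6*B)
A = 77 (A = -7*((-1/5*(-2) - 1/5*6 - 1/5*(-2)*6)*(-5) - 3) = -7*((2/5 - 6/5 + 12/5)*(-5) - 3) = -7*((8/5)*(-5) - 3) = -7*(-8 - 3) = -7*(-11) = 77)
a(R) = -7 - 385*R (a(R) = -7 - 5*R*77 = -7 - 385*R)
(32 + a(-8))*E(4) = (32 + (-7 - 385*(-8)))*(-6*4) = (32 + (-7 + 3080))*(-24) = (32 + 3073)*(-24) = 3105*(-24) = -74520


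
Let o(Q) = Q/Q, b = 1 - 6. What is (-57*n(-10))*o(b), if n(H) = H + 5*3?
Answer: -285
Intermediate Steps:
n(H) = 15 + H (n(H) = H + 15 = 15 + H)
b = -5
o(Q) = 1
(-57*n(-10))*o(b) = -57*(15 - 10)*1 = -57*5*1 = -285*1 = -285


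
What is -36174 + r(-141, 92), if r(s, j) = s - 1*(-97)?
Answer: -36218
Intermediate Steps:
r(s, j) = 97 + s (r(s, j) = s + 97 = 97 + s)
-36174 + r(-141, 92) = -36174 + (97 - 141) = -36174 - 44 = -36218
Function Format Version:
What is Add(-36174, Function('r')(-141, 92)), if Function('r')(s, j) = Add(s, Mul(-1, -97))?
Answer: -36218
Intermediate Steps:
Function('r')(s, j) = Add(97, s) (Function('r')(s, j) = Add(s, 97) = Add(97, s))
Add(-36174, Function('r')(-141, 92)) = Add(-36174, Add(97, -141)) = Add(-36174, -44) = -36218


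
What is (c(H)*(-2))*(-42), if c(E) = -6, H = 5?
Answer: -504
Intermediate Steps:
(c(H)*(-2))*(-42) = -6*(-2)*(-42) = 12*(-42) = -504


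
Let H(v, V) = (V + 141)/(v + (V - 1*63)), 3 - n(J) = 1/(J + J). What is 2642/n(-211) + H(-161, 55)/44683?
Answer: 8419266948216/9567658009 ≈ 879.97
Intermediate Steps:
n(J) = 3 - 1/(2*J) (n(J) = 3 - 1/(J + J) = 3 - 1/(2*J))
H(v, V) = (141 + V)/(-63 + V + v) (H(v, V) = (141 + V)/(v + (V - 63)) = (141 + V)/(v + (-63 + V)) = (141 + V)/(-63 + V + v))
2642/n(-211) + H(-161, 55)/44683 = 2642/(3 - 1/2/(-211)) + ((141 + 55)/(-63 + 55 - 161))/44683 = 2642/(3 - 1/2*(-1/211)) + (196/(-169))*(1/44683) = 2642/(3 + 1/422) - 1/169*196*(1/44683) = 2642/(1267/422) - 196/169*1/44683 = 2642*(422/1267) - 196/7551427 = 1114924/1267 - 196/7551427 = 8419266948216/9567658009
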